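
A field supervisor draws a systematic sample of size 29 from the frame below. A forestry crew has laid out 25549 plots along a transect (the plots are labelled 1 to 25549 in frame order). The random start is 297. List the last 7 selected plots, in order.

k = N/n = 25549/29 = 881
23rd selection = 297 + 22×881 = 19679
24th: 19679 + 881 = 20560
25th: 20560 + 881 = 21441
26th: 21441 + 881 = 22322
27th: 22322 + 881 = 23203
28th: 23203 + 881 = 24084
29th: 24084 + 881 = 24965

19679, 20560, 21441, 22322, 23203, 24084, 24965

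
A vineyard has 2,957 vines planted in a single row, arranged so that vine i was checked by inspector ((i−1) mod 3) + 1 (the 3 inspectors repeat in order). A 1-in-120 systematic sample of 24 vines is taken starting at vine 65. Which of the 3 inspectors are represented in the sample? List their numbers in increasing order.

2

Consecutive selections differ by k = 120, so their inspector numbers differ by 120 mod 3 = 0.
gcd(120, 3) = 3, so the sample visits 3/3 = 1 distinct residues mod 3.
Start 65 is inspector 2; the inspectors hit are 2.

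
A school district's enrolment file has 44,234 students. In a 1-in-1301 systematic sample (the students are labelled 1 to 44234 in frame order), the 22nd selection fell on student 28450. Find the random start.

1129

k = 1301
r = 28450 − (22−1)×1301 = 28450 − 27321 = 1129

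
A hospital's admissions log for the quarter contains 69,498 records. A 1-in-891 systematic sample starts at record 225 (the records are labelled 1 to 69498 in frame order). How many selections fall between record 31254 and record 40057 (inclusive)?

10

k = 891
First selection ≥ 31254: 225 + ⌈(31254−225)/891⌉·891 = 225 + 35×891 = 31410
Last selection ≤ 40057: 225 + ⌊(40057−225)/891⌋·891 = 225 + 44×891 = 39429
Count = 44 − 35 + 1 = 10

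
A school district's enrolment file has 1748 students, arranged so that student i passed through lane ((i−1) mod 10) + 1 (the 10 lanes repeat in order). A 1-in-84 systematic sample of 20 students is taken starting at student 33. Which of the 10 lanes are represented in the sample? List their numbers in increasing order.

Consecutive selections differ by k = 84, so their lane numbers differ by 84 mod 10 = 4.
gcd(84, 10) = 2, so the sample visits 10/2 = 5 distinct residues mod 10.
Start 33 is lane 3; the lanes hit are 1, 3, 5, 7, 9.

1, 3, 5, 7, 9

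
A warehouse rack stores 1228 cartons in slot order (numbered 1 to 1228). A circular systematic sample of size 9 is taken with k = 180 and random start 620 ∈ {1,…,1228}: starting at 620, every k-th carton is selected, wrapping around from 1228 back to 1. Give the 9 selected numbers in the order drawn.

Selection 1: 620
Selection 2: 620 + 180 = 800
Selection 3: 800 + 180 = 980
Selection 4: 980 + 180 = 1160
Selection 5: 1160 + 180 = 1340 → 1340 − 1228 = 112
Selection 6: 112 + 180 = 292
Selection 7: 292 + 180 = 472
Selection 8: 472 + 180 = 652
Selection 9: 652 + 180 = 832

620, 800, 980, 1160, 112, 292, 472, 652, 832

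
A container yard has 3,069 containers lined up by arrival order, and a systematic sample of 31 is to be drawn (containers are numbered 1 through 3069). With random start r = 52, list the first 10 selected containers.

k = N/n = 3069/31 = 99
container 1: 52
container 2: 52 + 99 = 151
container 3: 151 + 99 = 250
container 4: 250 + 99 = 349
container 5: 349 + 99 = 448
container 6: 448 + 99 = 547
container 7: 547 + 99 = 646
container 8: 646 + 99 = 745
container 9: 745 + 99 = 844
container 10: 844 + 99 = 943

52, 151, 250, 349, 448, 547, 646, 745, 844, 943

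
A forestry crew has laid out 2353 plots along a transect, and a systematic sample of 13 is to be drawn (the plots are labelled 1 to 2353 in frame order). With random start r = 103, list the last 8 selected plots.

k = N/n = 2353/13 = 181
6th selection = 103 + 5×181 = 1008
7th: 1008 + 181 = 1189
8th: 1189 + 181 = 1370
9th: 1370 + 181 = 1551
10th: 1551 + 181 = 1732
11th: 1732 + 181 = 1913
12th: 1913 + 181 = 2094
13th: 2094 + 181 = 2275

1008, 1189, 1370, 1551, 1732, 1913, 2094, 2275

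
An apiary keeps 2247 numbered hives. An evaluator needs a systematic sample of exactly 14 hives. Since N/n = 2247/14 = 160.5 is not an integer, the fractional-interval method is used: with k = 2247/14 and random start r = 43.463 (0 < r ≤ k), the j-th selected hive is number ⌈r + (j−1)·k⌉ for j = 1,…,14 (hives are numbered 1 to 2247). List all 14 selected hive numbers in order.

44, 204, 365, 525, 686, 846, 1007, 1167, 1328, 1488, 1649, 1809, 1970, 2130

j=1: r + 0k = 43.463 → ⌈·⌉ = 44
j=2: r + 1k = 203.963 → ⌈·⌉ = 204
j=3: r + 2k = 364.463 → ⌈·⌉ = 365
j=4: r + 3k = 524.963 → ⌈·⌉ = 525
j=5: r + 4k = 685.463 → ⌈·⌉ = 686
j=6: r + 5k = 845.963 → ⌈·⌉ = 846
j=7: r + 6k = 1006.463 → ⌈·⌉ = 1007
j=8: r + 7k = 1166.963 → ⌈·⌉ = 1167
j=9: r + 8k = 1327.463 → ⌈·⌉ = 1328
j=10: r + 9k = 1487.963 → ⌈·⌉ = 1488
j=11: r + 10k = 1648.463 → ⌈·⌉ = 1649
j=12: r + 11k = 1808.963 → ⌈·⌉ = 1809
j=13: r + 12k = 1969.463 → ⌈·⌉ = 1970
j=14: r + 13k = 2129.963 → ⌈·⌉ = 2130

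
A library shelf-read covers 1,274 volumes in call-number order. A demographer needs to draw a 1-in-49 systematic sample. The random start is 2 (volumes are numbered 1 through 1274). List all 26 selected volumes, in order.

volume 1: 2
volume 2: 2 + 49 = 51
volume 3: 51 + 49 = 100
volume 4: 100 + 49 = 149
volume 5: 149 + 49 = 198
volume 6: 198 + 49 = 247
volume 7: 247 + 49 = 296
volume 8: 296 + 49 = 345
volume 9: 345 + 49 = 394
volume 10: 394 + 49 = 443
volume 11: 443 + 49 = 492
volume 12: 492 + 49 = 541
volume 13: 541 + 49 = 590
volume 14: 590 + 49 = 639
volume 15: 639 + 49 = 688
volume 16: 688 + 49 = 737
volume 17: 737 + 49 = 786
volume 18: 786 + 49 = 835
volume 19: 835 + 49 = 884
volume 20: 884 + 49 = 933
volume 21: 933 + 49 = 982
volume 22: 982 + 49 = 1031
volume 23: 1031 + 49 = 1080
volume 24: 1080 + 49 = 1129
volume 25: 1129 + 49 = 1178
volume 26: 1178 + 49 = 1227

2, 51, 100, 149, 198, 247, 296, 345, 394, 443, 492, 541, 590, 639, 688, 737, 786, 835, 884, 933, 982, 1031, 1080, 1129, 1178, 1227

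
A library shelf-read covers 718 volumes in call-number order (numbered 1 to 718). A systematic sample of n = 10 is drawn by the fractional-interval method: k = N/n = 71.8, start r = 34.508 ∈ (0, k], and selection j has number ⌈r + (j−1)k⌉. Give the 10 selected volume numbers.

j=1: r + 0k = 34.508 → ⌈·⌉ = 35
j=2: r + 1k = 106.308 → ⌈·⌉ = 107
j=3: r + 2k = 178.108 → ⌈·⌉ = 179
j=4: r + 3k = 249.908 → ⌈·⌉ = 250
j=5: r + 4k = 321.708 → ⌈·⌉ = 322
j=6: r + 5k = 393.508 → ⌈·⌉ = 394
j=7: r + 6k = 465.308 → ⌈·⌉ = 466
j=8: r + 7k = 537.108 → ⌈·⌉ = 538
j=9: r + 8k = 608.908 → ⌈·⌉ = 609
j=10: r + 9k = 680.708 → ⌈·⌉ = 681

35, 107, 179, 250, 322, 394, 466, 538, 609, 681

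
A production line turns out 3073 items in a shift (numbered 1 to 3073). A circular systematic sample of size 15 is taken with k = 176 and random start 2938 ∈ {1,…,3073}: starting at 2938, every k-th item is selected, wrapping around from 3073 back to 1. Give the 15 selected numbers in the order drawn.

Selection 1: 2938
Selection 2: 2938 + 176 = 3114 → 3114 − 3073 = 41
Selection 3: 41 + 176 = 217
Selection 4: 217 + 176 = 393
Selection 5: 393 + 176 = 569
Selection 6: 569 + 176 = 745
Selection 7: 745 + 176 = 921
Selection 8: 921 + 176 = 1097
Selection 9: 1097 + 176 = 1273
Selection 10: 1273 + 176 = 1449
Selection 11: 1449 + 176 = 1625
Selection 12: 1625 + 176 = 1801
Selection 13: 1801 + 176 = 1977
Selection 14: 1977 + 176 = 2153
Selection 15: 2153 + 176 = 2329

2938, 41, 217, 393, 569, 745, 921, 1097, 1273, 1449, 1625, 1801, 1977, 2153, 2329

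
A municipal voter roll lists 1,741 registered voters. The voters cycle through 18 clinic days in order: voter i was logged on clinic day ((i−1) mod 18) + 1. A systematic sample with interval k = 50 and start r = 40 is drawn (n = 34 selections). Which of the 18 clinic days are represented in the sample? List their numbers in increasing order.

Consecutive selections differ by k = 50, so their clinic day numbers differ by 50 mod 18 = 14.
gcd(50, 18) = 2, so the sample visits 18/2 = 9 distinct residues mod 18.
Start 40 is clinic day 4; the clinic days hit are 2, 4, 6, 8, 10, 12, 14, 16, 18.

2, 4, 6, 8, 10, 12, 14, 16, 18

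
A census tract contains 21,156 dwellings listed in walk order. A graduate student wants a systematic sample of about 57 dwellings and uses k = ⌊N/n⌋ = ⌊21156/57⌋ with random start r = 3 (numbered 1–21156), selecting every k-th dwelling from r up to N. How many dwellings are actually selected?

k = ⌊21156/57⌋ = 371
Achieved size = ⌊(21156 − 3)/371⌋ + 1 = ⌊21153/371⌋ + 1 = 57 + 1 = 58
(last selection: 3 + 57×371 = 21150 ≤ 21156; next would be 21521 > 21156)

58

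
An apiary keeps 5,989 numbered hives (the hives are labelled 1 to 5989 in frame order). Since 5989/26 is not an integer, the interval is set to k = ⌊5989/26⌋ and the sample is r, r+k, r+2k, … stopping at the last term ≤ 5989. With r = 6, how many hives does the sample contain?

k = ⌊5989/26⌋ = 230
Achieved size = ⌊(5989 − 6)/230⌋ + 1 = ⌊5983/230⌋ + 1 = 26 + 1 = 27
(last selection: 6 + 26×230 = 5986 ≤ 5989; next would be 6216 > 5989)

27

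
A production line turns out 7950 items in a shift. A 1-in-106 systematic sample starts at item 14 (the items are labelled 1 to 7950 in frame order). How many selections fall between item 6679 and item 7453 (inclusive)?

8

k = 106
First selection ≥ 6679: 14 + ⌈(6679−14)/106⌉·106 = 14 + 63×106 = 6692
Last selection ≤ 7453: 14 + ⌊(7453−14)/106⌋·106 = 14 + 70×106 = 7434
Count = 70 − 63 + 1 = 8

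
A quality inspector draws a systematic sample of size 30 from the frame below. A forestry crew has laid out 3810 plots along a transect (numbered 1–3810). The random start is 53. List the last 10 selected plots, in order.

2593, 2720, 2847, 2974, 3101, 3228, 3355, 3482, 3609, 3736

k = N/n = 3810/30 = 127
21st selection = 53 + 20×127 = 2593
22nd: 2593 + 127 = 2720
23rd: 2720 + 127 = 2847
24th: 2847 + 127 = 2974
25th: 2974 + 127 = 3101
26th: 3101 + 127 = 3228
27th: 3228 + 127 = 3355
28th: 3355 + 127 = 3482
29th: 3482 + 127 = 3609
30th: 3609 + 127 = 3736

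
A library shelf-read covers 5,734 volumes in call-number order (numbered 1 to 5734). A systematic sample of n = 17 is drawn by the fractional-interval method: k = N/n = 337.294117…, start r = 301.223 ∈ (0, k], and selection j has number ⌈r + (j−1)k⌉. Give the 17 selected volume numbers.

302, 639, 976, 1314, 1651, 1988, 2325, 2663, 3000, 3337, 3675, 4012, 4349, 4687, 5024, 5361, 5698

j=1: r + 0k = 301.223 → ⌈·⌉ = 302
j=2: r + 1k = 638.517117… → ⌈·⌉ = 639
j=3: r + 2k = 975.811235… → ⌈·⌉ = 976
j=4: r + 3k = 1313.105352… → ⌈·⌉ = 1314
j=5: r + 4k = 1650.399470… → ⌈·⌉ = 1651
j=6: r + 5k = 1987.693588… → ⌈·⌉ = 1988
j=7: r + 6k = 2324.987705… → ⌈·⌉ = 2325
j=8: r + 7k = 2662.281823… → ⌈·⌉ = 2663
j=9: r + 8k = 2999.575941… → ⌈·⌉ = 3000
j=10: r + 9k = 3336.870058… → ⌈·⌉ = 3337
j=11: r + 10k = 3674.164176… → ⌈·⌉ = 3675
j=12: r + 11k = 4011.458294… → ⌈·⌉ = 4012
j=13: r + 12k = 4348.752411… → ⌈·⌉ = 4349
j=14: r + 13k = 4686.046529… → ⌈·⌉ = 4687
j=15: r + 14k = 5023.340647… → ⌈·⌉ = 5024
j=16: r + 15k = 5360.634764… → ⌈·⌉ = 5361
j=17: r + 16k = 5697.928882… → ⌈·⌉ = 5698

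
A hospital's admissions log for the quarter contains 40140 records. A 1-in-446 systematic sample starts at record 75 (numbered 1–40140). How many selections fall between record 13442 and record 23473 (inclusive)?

k = 446
First selection ≥ 13442: 75 + ⌈(13442−75)/446⌉·446 = 75 + 30×446 = 13455
Last selection ≤ 23473: 75 + ⌊(23473−75)/446⌋·446 = 75 + 52×446 = 23267
Count = 52 − 30 + 1 = 23

23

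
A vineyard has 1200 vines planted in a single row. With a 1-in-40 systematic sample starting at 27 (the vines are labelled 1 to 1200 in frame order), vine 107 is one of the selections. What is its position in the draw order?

k = 40
position = (107 − 27)/40 + 1 = 80/40 + 1 = 2 + 1 = 3

3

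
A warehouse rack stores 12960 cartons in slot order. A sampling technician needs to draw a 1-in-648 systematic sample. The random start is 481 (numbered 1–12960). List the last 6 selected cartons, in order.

9553, 10201, 10849, 11497, 12145, 12793

15th selection = 481 + 14×648 = 9553
16th: 9553 + 648 = 10201
17th: 10201 + 648 = 10849
18th: 10849 + 648 = 11497
19th: 11497 + 648 = 12145
20th: 12145 + 648 = 12793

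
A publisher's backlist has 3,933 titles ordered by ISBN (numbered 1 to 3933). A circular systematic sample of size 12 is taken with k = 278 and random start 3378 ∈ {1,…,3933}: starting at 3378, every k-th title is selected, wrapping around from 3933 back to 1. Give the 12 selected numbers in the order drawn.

Selection 1: 3378
Selection 2: 3378 + 278 = 3656
Selection 3: 3656 + 278 = 3934 → 3934 − 3933 = 1
Selection 4: 1 + 278 = 279
Selection 5: 279 + 278 = 557
Selection 6: 557 + 278 = 835
Selection 7: 835 + 278 = 1113
Selection 8: 1113 + 278 = 1391
Selection 9: 1391 + 278 = 1669
Selection 10: 1669 + 278 = 1947
Selection 11: 1947 + 278 = 2225
Selection 12: 2225 + 278 = 2503

3378, 3656, 1, 279, 557, 835, 1113, 1391, 1669, 1947, 2225, 2503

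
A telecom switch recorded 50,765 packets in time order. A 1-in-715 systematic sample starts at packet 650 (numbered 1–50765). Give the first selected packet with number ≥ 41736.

42120

k = 715
Steps past start: ⌈(41736 − 650)/715⌉ = ⌈41086/715⌉ = 58
Selected packet: 650 + 58×715 = 42120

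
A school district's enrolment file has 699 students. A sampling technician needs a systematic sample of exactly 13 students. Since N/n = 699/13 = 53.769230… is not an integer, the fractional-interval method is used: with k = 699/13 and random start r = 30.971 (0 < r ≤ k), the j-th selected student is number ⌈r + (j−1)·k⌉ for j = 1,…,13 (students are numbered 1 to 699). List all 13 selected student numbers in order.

j=1: r + 0k = 30.971 → ⌈·⌉ = 31
j=2: r + 1k = 84.740230… → ⌈·⌉ = 85
j=3: r + 2k = 138.509461… → ⌈·⌉ = 139
j=4: r + 3k = 192.278692… → ⌈·⌉ = 193
j=5: r + 4k = 246.047923… → ⌈·⌉ = 247
j=6: r + 5k = 299.817153… → ⌈·⌉ = 300
j=7: r + 6k = 353.586384… → ⌈·⌉ = 354
j=8: r + 7k = 407.355615… → ⌈·⌉ = 408
j=9: r + 8k = 461.124846… → ⌈·⌉ = 462
j=10: r + 9k = 514.894076… → ⌈·⌉ = 515
j=11: r + 10k = 568.663307… → ⌈·⌉ = 569
j=12: r + 11k = 622.432538… → ⌈·⌉ = 623
j=13: r + 12k = 676.201769… → ⌈·⌉ = 677

31, 85, 139, 193, 247, 300, 354, 408, 462, 515, 569, 623, 677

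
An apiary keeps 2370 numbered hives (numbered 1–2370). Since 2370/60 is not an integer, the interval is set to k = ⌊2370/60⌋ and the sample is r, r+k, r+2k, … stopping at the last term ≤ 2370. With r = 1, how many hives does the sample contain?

k = ⌊2370/60⌋ = 39
Achieved size = ⌊(2370 − 1)/39⌋ + 1 = ⌊2369/39⌋ + 1 = 60 + 1 = 61
(last selection: 1 + 60×39 = 2341 ≤ 2370; next would be 2380 > 2370)

61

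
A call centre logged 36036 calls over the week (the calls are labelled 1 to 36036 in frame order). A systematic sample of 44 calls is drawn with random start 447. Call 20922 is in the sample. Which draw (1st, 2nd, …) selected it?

26

k = 36036/44 = 819
position = (20922 − 447)/819 + 1 = 20475/819 + 1 = 25 + 1 = 26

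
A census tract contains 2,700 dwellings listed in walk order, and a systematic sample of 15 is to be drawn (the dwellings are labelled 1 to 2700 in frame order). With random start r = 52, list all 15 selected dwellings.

k = N/n = 2700/15 = 180
dwelling 1: 52
dwelling 2: 52 + 180 = 232
dwelling 3: 232 + 180 = 412
dwelling 4: 412 + 180 = 592
dwelling 5: 592 + 180 = 772
dwelling 6: 772 + 180 = 952
dwelling 7: 952 + 180 = 1132
dwelling 8: 1132 + 180 = 1312
dwelling 9: 1312 + 180 = 1492
dwelling 10: 1492 + 180 = 1672
dwelling 11: 1672 + 180 = 1852
dwelling 12: 1852 + 180 = 2032
dwelling 13: 2032 + 180 = 2212
dwelling 14: 2212 + 180 = 2392
dwelling 15: 2392 + 180 = 2572

52, 232, 412, 592, 772, 952, 1132, 1312, 1492, 1672, 1852, 2032, 2212, 2392, 2572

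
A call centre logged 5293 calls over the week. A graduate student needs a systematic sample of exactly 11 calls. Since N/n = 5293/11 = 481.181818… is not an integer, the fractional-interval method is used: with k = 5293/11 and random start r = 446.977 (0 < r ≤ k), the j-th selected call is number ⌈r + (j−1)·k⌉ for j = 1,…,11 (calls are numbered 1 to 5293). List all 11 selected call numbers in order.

447, 929, 1410, 1891, 2372, 2853, 3335, 3816, 4297, 4778, 5259

j=1: r + 0k = 446.977 → ⌈·⌉ = 447
j=2: r + 1k = 928.158818… → ⌈·⌉ = 929
j=3: r + 2k = 1409.340636… → ⌈·⌉ = 1410
j=4: r + 3k = 1890.522454… → ⌈·⌉ = 1891
j=5: r + 4k = 2371.704272… → ⌈·⌉ = 2372
j=6: r + 5k = 2852.886090… → ⌈·⌉ = 2853
j=7: r + 6k = 3334.067909… → ⌈·⌉ = 3335
j=8: r + 7k = 3815.249727… → ⌈·⌉ = 3816
j=9: r + 8k = 4296.431545… → ⌈·⌉ = 4297
j=10: r + 9k = 4777.613363… → ⌈·⌉ = 4778
j=11: r + 10k = 5258.795181… → ⌈·⌉ = 5259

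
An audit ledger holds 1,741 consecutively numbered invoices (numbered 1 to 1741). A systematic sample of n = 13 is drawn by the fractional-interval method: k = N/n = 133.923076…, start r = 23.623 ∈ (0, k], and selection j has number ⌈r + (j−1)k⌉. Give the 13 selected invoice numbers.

24, 158, 292, 426, 560, 694, 828, 962, 1096, 1229, 1363, 1497, 1631

j=1: r + 0k = 23.623 → ⌈·⌉ = 24
j=2: r + 1k = 157.546076… → ⌈·⌉ = 158
j=3: r + 2k = 291.469153… → ⌈·⌉ = 292
j=4: r + 3k = 425.392230… → ⌈·⌉ = 426
j=5: r + 4k = 559.315307… → ⌈·⌉ = 560
j=6: r + 5k = 693.238384… → ⌈·⌉ = 694
j=7: r + 6k = 827.161461… → ⌈·⌉ = 828
j=8: r + 7k = 961.084538… → ⌈·⌉ = 962
j=9: r + 8k = 1095.007615… → ⌈·⌉ = 1096
j=10: r + 9k = 1228.930692… → ⌈·⌉ = 1229
j=11: r + 10k = 1362.853769… → ⌈·⌉ = 1363
j=12: r + 11k = 1496.776846… → ⌈·⌉ = 1497
j=13: r + 12k = 1630.699923… → ⌈·⌉ = 1631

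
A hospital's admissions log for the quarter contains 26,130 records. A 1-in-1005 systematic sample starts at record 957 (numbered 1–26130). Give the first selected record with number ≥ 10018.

11007

k = 1005
Steps past start: ⌈(10018 − 957)/1005⌉ = ⌈9061/1005⌉ = 10
Selected record: 957 + 10×1005 = 11007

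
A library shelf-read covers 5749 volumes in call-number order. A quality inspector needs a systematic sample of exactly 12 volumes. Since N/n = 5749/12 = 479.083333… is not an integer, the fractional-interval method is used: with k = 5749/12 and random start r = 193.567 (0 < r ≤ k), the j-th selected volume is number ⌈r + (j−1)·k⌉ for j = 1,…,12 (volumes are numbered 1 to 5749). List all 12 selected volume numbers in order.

194, 673, 1152, 1631, 2110, 2589, 3069, 3548, 4027, 4506, 4985, 5464

j=1: r + 0k = 193.567 → ⌈·⌉ = 194
j=2: r + 1k = 672.650333… → ⌈·⌉ = 673
j=3: r + 2k = 1151.733666… → ⌈·⌉ = 1152
j=4: r + 3k = 1630.817 → ⌈·⌉ = 1631
j=5: r + 4k = 2109.900333… → ⌈·⌉ = 2110
j=6: r + 5k = 2588.983666… → ⌈·⌉ = 2589
j=7: r + 6k = 3068.067 → ⌈·⌉ = 3069
j=8: r + 7k = 3547.150333… → ⌈·⌉ = 3548
j=9: r + 8k = 4026.233666… → ⌈·⌉ = 4027
j=10: r + 9k = 4505.317 → ⌈·⌉ = 4506
j=11: r + 10k = 4984.400333… → ⌈·⌉ = 4985
j=12: r + 11k = 5463.483666… → ⌈·⌉ = 5464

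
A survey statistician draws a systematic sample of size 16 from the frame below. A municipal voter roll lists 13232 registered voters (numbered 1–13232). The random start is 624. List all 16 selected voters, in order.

k = N/n = 13232/16 = 827
voter 1: 624
voter 2: 624 + 827 = 1451
voter 3: 1451 + 827 = 2278
voter 4: 2278 + 827 = 3105
voter 5: 3105 + 827 = 3932
voter 6: 3932 + 827 = 4759
voter 7: 4759 + 827 = 5586
voter 8: 5586 + 827 = 6413
voter 9: 6413 + 827 = 7240
voter 10: 7240 + 827 = 8067
voter 11: 8067 + 827 = 8894
voter 12: 8894 + 827 = 9721
voter 13: 9721 + 827 = 10548
voter 14: 10548 + 827 = 11375
voter 15: 11375 + 827 = 12202
voter 16: 12202 + 827 = 13029

624, 1451, 2278, 3105, 3932, 4759, 5586, 6413, 7240, 8067, 8894, 9721, 10548, 11375, 12202, 13029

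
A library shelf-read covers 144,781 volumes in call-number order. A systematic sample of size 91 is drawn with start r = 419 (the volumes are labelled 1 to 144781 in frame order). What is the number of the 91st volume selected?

k = 144781/91 = 1591
91st selection = r + (91−1)·k = 419 + 90×1591 = 419 + 143190 = 143609

143609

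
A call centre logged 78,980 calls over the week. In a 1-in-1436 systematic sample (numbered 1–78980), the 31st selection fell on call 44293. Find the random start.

k = 1436
r = 44293 − (31−1)×1436 = 44293 − 43080 = 1213

1213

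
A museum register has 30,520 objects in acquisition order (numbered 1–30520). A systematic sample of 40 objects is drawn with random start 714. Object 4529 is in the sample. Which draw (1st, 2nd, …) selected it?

6

k = 30520/40 = 763
position = (4529 − 714)/763 + 1 = 3815/763 + 1 = 5 + 1 = 6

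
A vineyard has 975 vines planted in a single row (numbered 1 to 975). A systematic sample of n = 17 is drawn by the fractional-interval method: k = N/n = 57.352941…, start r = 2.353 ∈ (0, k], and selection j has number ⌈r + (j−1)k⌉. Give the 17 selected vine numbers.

3, 60, 118, 175, 232, 290, 347, 404, 462, 519, 576, 634, 691, 748, 806, 863, 921

j=1: r + 0k = 2.353 → ⌈·⌉ = 3
j=2: r + 1k = 59.705941… → ⌈·⌉ = 60
j=3: r + 2k = 117.058882… → ⌈·⌉ = 118
j=4: r + 3k = 174.411823… → ⌈·⌉ = 175
j=5: r + 4k = 231.764764… → ⌈·⌉ = 232
j=6: r + 5k = 289.117705… → ⌈·⌉ = 290
j=7: r + 6k = 346.470647… → ⌈·⌉ = 347
j=8: r + 7k = 403.823588… → ⌈·⌉ = 404
j=9: r + 8k = 461.176529… → ⌈·⌉ = 462
j=10: r + 9k = 518.529470… → ⌈·⌉ = 519
j=11: r + 10k = 575.882411… → ⌈·⌉ = 576
j=12: r + 11k = 633.235352… → ⌈·⌉ = 634
j=13: r + 12k = 690.588294… → ⌈·⌉ = 691
j=14: r + 13k = 747.941235… → ⌈·⌉ = 748
j=15: r + 14k = 805.294176… → ⌈·⌉ = 806
j=16: r + 15k = 862.647117… → ⌈·⌉ = 863
j=17: r + 16k = 920.000058… → ⌈·⌉ = 921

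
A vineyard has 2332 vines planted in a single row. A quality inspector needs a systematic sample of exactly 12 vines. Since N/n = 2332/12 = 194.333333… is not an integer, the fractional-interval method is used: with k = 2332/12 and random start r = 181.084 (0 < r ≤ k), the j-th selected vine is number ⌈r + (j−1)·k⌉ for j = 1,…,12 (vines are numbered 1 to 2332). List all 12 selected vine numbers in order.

182, 376, 570, 765, 959, 1153, 1348, 1542, 1736, 1931, 2125, 2319

j=1: r + 0k = 181.084 → ⌈·⌉ = 182
j=2: r + 1k = 375.417333… → ⌈·⌉ = 376
j=3: r + 2k = 569.750666… → ⌈·⌉ = 570
j=4: r + 3k = 764.084 → ⌈·⌉ = 765
j=5: r + 4k = 958.417333… → ⌈·⌉ = 959
j=6: r + 5k = 1152.750666… → ⌈·⌉ = 1153
j=7: r + 6k = 1347.084 → ⌈·⌉ = 1348
j=8: r + 7k = 1541.417333… → ⌈·⌉ = 1542
j=9: r + 8k = 1735.750666… → ⌈·⌉ = 1736
j=10: r + 9k = 1930.084 → ⌈·⌉ = 1931
j=11: r + 10k = 2124.417333… → ⌈·⌉ = 2125
j=12: r + 11k = 2318.750666… → ⌈·⌉ = 2319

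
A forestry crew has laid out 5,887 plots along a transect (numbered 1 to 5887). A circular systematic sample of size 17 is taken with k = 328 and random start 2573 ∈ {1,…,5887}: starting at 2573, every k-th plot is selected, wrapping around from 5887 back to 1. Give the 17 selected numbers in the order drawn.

2573, 2901, 3229, 3557, 3885, 4213, 4541, 4869, 5197, 5525, 5853, 294, 622, 950, 1278, 1606, 1934

Selection 1: 2573
Selection 2: 2573 + 328 = 2901
Selection 3: 2901 + 328 = 3229
Selection 4: 3229 + 328 = 3557
Selection 5: 3557 + 328 = 3885
Selection 6: 3885 + 328 = 4213
Selection 7: 4213 + 328 = 4541
Selection 8: 4541 + 328 = 4869
Selection 9: 4869 + 328 = 5197
Selection 10: 5197 + 328 = 5525
Selection 11: 5525 + 328 = 5853
Selection 12: 5853 + 328 = 6181 → 6181 − 5887 = 294
Selection 13: 294 + 328 = 622
Selection 14: 622 + 328 = 950
Selection 15: 950 + 328 = 1278
Selection 16: 1278 + 328 = 1606
Selection 17: 1606 + 328 = 1934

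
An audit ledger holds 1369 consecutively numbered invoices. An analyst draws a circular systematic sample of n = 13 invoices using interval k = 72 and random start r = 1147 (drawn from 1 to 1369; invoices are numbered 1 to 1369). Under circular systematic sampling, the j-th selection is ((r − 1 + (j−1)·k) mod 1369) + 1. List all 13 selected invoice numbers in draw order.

1147, 1219, 1291, 1363, 66, 138, 210, 282, 354, 426, 498, 570, 642

Selection 1: 1147
Selection 2: 1147 + 72 = 1219
Selection 3: 1219 + 72 = 1291
Selection 4: 1291 + 72 = 1363
Selection 5: 1363 + 72 = 1435 → 1435 − 1369 = 66
Selection 6: 66 + 72 = 138
Selection 7: 138 + 72 = 210
Selection 8: 210 + 72 = 282
Selection 9: 282 + 72 = 354
Selection 10: 354 + 72 = 426
Selection 11: 426 + 72 = 498
Selection 12: 498 + 72 = 570
Selection 13: 570 + 72 = 642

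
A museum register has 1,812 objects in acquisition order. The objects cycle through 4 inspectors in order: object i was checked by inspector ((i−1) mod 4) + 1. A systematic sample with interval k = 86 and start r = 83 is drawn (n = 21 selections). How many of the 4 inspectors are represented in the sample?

Consecutive selections differ by k = 86, so their inspector numbers differ by 86 mod 4 = 2.
gcd(86, 4) = 2, so the sample visits 4/2 = 2 distinct residues mod 4.
Start 83 is inspector 3; the inspectors hit are 1, 3.

2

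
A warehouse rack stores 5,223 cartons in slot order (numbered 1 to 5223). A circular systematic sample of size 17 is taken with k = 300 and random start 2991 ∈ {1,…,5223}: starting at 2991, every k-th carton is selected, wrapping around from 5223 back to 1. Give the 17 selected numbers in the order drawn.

Selection 1: 2991
Selection 2: 2991 + 300 = 3291
Selection 3: 3291 + 300 = 3591
Selection 4: 3591 + 300 = 3891
Selection 5: 3891 + 300 = 4191
Selection 6: 4191 + 300 = 4491
Selection 7: 4491 + 300 = 4791
Selection 8: 4791 + 300 = 5091
Selection 9: 5091 + 300 = 5391 → 5391 − 5223 = 168
Selection 10: 168 + 300 = 468
Selection 11: 468 + 300 = 768
Selection 12: 768 + 300 = 1068
Selection 13: 1068 + 300 = 1368
Selection 14: 1368 + 300 = 1668
Selection 15: 1668 + 300 = 1968
Selection 16: 1968 + 300 = 2268
Selection 17: 2268 + 300 = 2568

2991, 3291, 3591, 3891, 4191, 4491, 4791, 5091, 168, 468, 768, 1068, 1368, 1668, 1968, 2268, 2568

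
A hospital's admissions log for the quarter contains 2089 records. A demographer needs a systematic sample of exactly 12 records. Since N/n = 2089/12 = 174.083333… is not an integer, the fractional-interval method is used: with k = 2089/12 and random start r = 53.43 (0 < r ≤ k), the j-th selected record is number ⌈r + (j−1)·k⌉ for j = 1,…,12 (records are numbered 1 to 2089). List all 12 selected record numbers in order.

54, 228, 402, 576, 750, 924, 1098, 1273, 1447, 1621, 1795, 1969

j=1: r + 0k = 53.43 → ⌈·⌉ = 54
j=2: r + 1k = 227.513333… → ⌈·⌉ = 228
j=3: r + 2k = 401.596666… → ⌈·⌉ = 402
j=4: r + 3k = 575.68 → ⌈·⌉ = 576
j=5: r + 4k = 749.763333… → ⌈·⌉ = 750
j=6: r + 5k = 923.846666… → ⌈·⌉ = 924
j=7: r + 6k = 1097.93 → ⌈·⌉ = 1098
j=8: r + 7k = 1272.013333… → ⌈·⌉ = 1273
j=9: r + 8k = 1446.096666… → ⌈·⌉ = 1447
j=10: r + 9k = 1620.18 → ⌈·⌉ = 1621
j=11: r + 10k = 1794.263333… → ⌈·⌉ = 1795
j=12: r + 11k = 1968.346666… → ⌈·⌉ = 1969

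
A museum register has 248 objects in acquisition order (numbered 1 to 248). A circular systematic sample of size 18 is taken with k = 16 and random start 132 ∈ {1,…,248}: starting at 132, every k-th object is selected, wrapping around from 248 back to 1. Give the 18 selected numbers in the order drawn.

Selection 1: 132
Selection 2: 132 + 16 = 148
Selection 3: 148 + 16 = 164
Selection 4: 164 + 16 = 180
Selection 5: 180 + 16 = 196
Selection 6: 196 + 16 = 212
Selection 7: 212 + 16 = 228
Selection 8: 228 + 16 = 244
Selection 9: 244 + 16 = 260 → 260 − 248 = 12
Selection 10: 12 + 16 = 28
Selection 11: 28 + 16 = 44
Selection 12: 44 + 16 = 60
Selection 13: 60 + 16 = 76
Selection 14: 76 + 16 = 92
Selection 15: 92 + 16 = 108
Selection 16: 108 + 16 = 124
Selection 17: 124 + 16 = 140
Selection 18: 140 + 16 = 156

132, 148, 164, 180, 196, 212, 228, 244, 12, 28, 44, 60, 76, 92, 108, 124, 140, 156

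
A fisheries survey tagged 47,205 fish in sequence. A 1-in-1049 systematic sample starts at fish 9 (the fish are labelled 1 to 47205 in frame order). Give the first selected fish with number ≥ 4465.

k = 1049
Steps past start: ⌈(4465 − 9)/1049⌉ = ⌈4456/1049⌉ = 5
Selected fish: 9 + 5×1049 = 5254

5254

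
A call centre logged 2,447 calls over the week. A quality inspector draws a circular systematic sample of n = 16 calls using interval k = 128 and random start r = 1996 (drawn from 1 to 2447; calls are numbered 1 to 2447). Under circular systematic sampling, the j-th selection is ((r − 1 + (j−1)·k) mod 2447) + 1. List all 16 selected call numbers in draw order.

Selection 1: 1996
Selection 2: 1996 + 128 = 2124
Selection 3: 2124 + 128 = 2252
Selection 4: 2252 + 128 = 2380
Selection 5: 2380 + 128 = 2508 → 2508 − 2447 = 61
Selection 6: 61 + 128 = 189
Selection 7: 189 + 128 = 317
Selection 8: 317 + 128 = 445
Selection 9: 445 + 128 = 573
Selection 10: 573 + 128 = 701
Selection 11: 701 + 128 = 829
Selection 12: 829 + 128 = 957
Selection 13: 957 + 128 = 1085
Selection 14: 1085 + 128 = 1213
Selection 15: 1213 + 128 = 1341
Selection 16: 1341 + 128 = 1469

1996, 2124, 2252, 2380, 61, 189, 317, 445, 573, 701, 829, 957, 1085, 1213, 1341, 1469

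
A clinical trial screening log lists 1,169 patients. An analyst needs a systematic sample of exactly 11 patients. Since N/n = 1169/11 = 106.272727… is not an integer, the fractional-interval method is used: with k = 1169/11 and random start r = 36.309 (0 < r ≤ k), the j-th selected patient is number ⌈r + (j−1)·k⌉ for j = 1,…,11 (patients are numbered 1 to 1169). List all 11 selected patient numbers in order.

37, 143, 249, 356, 462, 568, 674, 781, 887, 993, 1100

j=1: r + 0k = 36.309 → ⌈·⌉ = 37
j=2: r + 1k = 142.581727… → ⌈·⌉ = 143
j=3: r + 2k = 248.854454… → ⌈·⌉ = 249
j=4: r + 3k = 355.127181… → ⌈·⌉ = 356
j=5: r + 4k = 461.399909… → ⌈·⌉ = 462
j=6: r + 5k = 567.672636… → ⌈·⌉ = 568
j=7: r + 6k = 673.945363… → ⌈·⌉ = 674
j=8: r + 7k = 780.218090… → ⌈·⌉ = 781
j=9: r + 8k = 886.490818… → ⌈·⌉ = 887
j=10: r + 9k = 992.763545… → ⌈·⌉ = 993
j=11: r + 10k = 1099.036272… → ⌈·⌉ = 1100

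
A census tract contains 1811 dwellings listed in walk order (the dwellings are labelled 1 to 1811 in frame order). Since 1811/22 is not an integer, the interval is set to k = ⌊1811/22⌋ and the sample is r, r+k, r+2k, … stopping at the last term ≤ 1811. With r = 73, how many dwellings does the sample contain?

k = ⌊1811/22⌋ = 82
Achieved size = ⌊(1811 − 73)/82⌋ + 1 = ⌊1738/82⌋ + 1 = 21 + 1 = 22
(last selection: 73 + 21×82 = 1795 ≤ 1811; next would be 1877 > 1811)

22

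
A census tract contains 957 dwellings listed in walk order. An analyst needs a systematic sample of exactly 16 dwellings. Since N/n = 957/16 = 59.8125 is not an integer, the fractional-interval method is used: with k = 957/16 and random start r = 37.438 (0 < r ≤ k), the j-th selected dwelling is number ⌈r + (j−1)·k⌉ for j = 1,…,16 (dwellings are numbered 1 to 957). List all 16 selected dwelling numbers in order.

38, 98, 158, 217, 277, 337, 397, 457, 516, 576, 636, 696, 756, 816, 875, 935

j=1: r + 0k = 37.438 → ⌈·⌉ = 38
j=2: r + 1k = 97.2505 → ⌈·⌉ = 98
j=3: r + 2k = 157.063 → ⌈·⌉ = 158
j=4: r + 3k = 216.8755 → ⌈·⌉ = 217
j=5: r + 4k = 276.688 → ⌈·⌉ = 277
j=6: r + 5k = 336.5005 → ⌈·⌉ = 337
j=7: r + 6k = 396.313 → ⌈·⌉ = 397
j=8: r + 7k = 456.1255 → ⌈·⌉ = 457
j=9: r + 8k = 515.938 → ⌈·⌉ = 516
j=10: r + 9k = 575.7505 → ⌈·⌉ = 576
j=11: r + 10k = 635.563 → ⌈·⌉ = 636
j=12: r + 11k = 695.3755 → ⌈·⌉ = 696
j=13: r + 12k = 755.188 → ⌈·⌉ = 756
j=14: r + 13k = 815.0005 → ⌈·⌉ = 816
j=15: r + 14k = 874.813 → ⌈·⌉ = 875
j=16: r + 15k = 934.6255 → ⌈·⌉ = 935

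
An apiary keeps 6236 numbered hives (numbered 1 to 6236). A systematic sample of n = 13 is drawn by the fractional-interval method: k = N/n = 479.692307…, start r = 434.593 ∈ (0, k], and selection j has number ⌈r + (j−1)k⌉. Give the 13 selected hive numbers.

435, 915, 1394, 1874, 2354, 2834, 3313, 3793, 4273, 4752, 5232, 5712, 6191

j=1: r + 0k = 434.593 → ⌈·⌉ = 435
j=2: r + 1k = 914.285307… → ⌈·⌉ = 915
j=3: r + 2k = 1393.977615… → ⌈·⌉ = 1394
j=4: r + 3k = 1873.669923… → ⌈·⌉ = 1874
j=5: r + 4k = 2353.362230… → ⌈·⌉ = 2354
j=6: r + 5k = 2833.054538… → ⌈·⌉ = 2834
j=7: r + 6k = 3312.746846… → ⌈·⌉ = 3313
j=8: r + 7k = 3792.439153… → ⌈·⌉ = 3793
j=9: r + 8k = 4272.131461… → ⌈·⌉ = 4273
j=10: r + 9k = 4751.823769… → ⌈·⌉ = 4752
j=11: r + 10k = 5231.516076… → ⌈·⌉ = 5232
j=12: r + 11k = 5711.208384… → ⌈·⌉ = 5712
j=13: r + 12k = 6190.900692… → ⌈·⌉ = 6191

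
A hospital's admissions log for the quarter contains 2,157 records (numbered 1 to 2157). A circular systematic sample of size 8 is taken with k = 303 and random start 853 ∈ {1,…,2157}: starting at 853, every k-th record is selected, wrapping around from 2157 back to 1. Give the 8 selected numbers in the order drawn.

Selection 1: 853
Selection 2: 853 + 303 = 1156
Selection 3: 1156 + 303 = 1459
Selection 4: 1459 + 303 = 1762
Selection 5: 1762 + 303 = 2065
Selection 6: 2065 + 303 = 2368 → 2368 − 2157 = 211
Selection 7: 211 + 303 = 514
Selection 8: 514 + 303 = 817

853, 1156, 1459, 1762, 2065, 211, 514, 817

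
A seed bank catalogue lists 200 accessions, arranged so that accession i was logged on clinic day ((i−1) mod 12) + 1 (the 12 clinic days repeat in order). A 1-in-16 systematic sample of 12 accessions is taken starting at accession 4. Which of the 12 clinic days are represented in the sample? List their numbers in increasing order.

Consecutive selections differ by k = 16, so their clinic day numbers differ by 16 mod 12 = 4.
gcd(16, 12) = 4, so the sample visits 12/4 = 3 distinct residues mod 12.
Start 4 is clinic day 4; the clinic days hit are 4, 8, 12.

4, 8, 12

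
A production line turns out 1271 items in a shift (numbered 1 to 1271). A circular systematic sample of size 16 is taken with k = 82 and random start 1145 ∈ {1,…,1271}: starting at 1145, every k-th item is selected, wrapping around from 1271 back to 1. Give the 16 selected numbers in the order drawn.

1145, 1227, 38, 120, 202, 284, 366, 448, 530, 612, 694, 776, 858, 940, 1022, 1104

Selection 1: 1145
Selection 2: 1145 + 82 = 1227
Selection 3: 1227 + 82 = 1309 → 1309 − 1271 = 38
Selection 4: 38 + 82 = 120
Selection 5: 120 + 82 = 202
Selection 6: 202 + 82 = 284
Selection 7: 284 + 82 = 366
Selection 8: 366 + 82 = 448
Selection 9: 448 + 82 = 530
Selection 10: 530 + 82 = 612
Selection 11: 612 + 82 = 694
Selection 12: 694 + 82 = 776
Selection 13: 776 + 82 = 858
Selection 14: 858 + 82 = 940
Selection 15: 940 + 82 = 1022
Selection 16: 1022 + 82 = 1104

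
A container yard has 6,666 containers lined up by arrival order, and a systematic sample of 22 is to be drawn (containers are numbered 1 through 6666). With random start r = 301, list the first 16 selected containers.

k = N/n = 6666/22 = 303
container 1: 301
container 2: 301 + 303 = 604
container 3: 604 + 303 = 907
container 4: 907 + 303 = 1210
container 5: 1210 + 303 = 1513
container 6: 1513 + 303 = 1816
container 7: 1816 + 303 = 2119
container 8: 2119 + 303 = 2422
container 9: 2422 + 303 = 2725
container 10: 2725 + 303 = 3028
container 11: 3028 + 303 = 3331
container 12: 3331 + 303 = 3634
container 13: 3634 + 303 = 3937
container 14: 3937 + 303 = 4240
container 15: 4240 + 303 = 4543
container 16: 4543 + 303 = 4846

301, 604, 907, 1210, 1513, 1816, 2119, 2422, 2725, 3028, 3331, 3634, 3937, 4240, 4543, 4846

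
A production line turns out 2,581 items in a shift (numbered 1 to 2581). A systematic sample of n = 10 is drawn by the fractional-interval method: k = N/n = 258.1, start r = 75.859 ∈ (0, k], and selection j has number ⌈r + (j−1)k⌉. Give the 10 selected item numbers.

j=1: r + 0k = 75.859 → ⌈·⌉ = 76
j=2: r + 1k = 333.959 → ⌈·⌉ = 334
j=3: r + 2k = 592.059 → ⌈·⌉ = 593
j=4: r + 3k = 850.159 → ⌈·⌉ = 851
j=5: r + 4k = 1108.259 → ⌈·⌉ = 1109
j=6: r + 5k = 1366.359 → ⌈·⌉ = 1367
j=7: r + 6k = 1624.459 → ⌈·⌉ = 1625
j=8: r + 7k = 1882.559 → ⌈·⌉ = 1883
j=9: r + 8k = 2140.659 → ⌈·⌉ = 2141
j=10: r + 9k = 2398.759 → ⌈·⌉ = 2399

76, 334, 593, 851, 1109, 1367, 1625, 1883, 2141, 2399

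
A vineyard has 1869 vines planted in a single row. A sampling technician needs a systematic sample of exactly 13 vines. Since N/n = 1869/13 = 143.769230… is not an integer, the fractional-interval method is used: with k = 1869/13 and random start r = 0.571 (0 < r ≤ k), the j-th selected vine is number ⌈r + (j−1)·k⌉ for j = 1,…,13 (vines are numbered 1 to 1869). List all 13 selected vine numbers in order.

1, 145, 289, 432, 576, 720, 864, 1007, 1151, 1295, 1439, 1583, 1726

j=1: r + 0k = 0.571 → ⌈·⌉ = 1
j=2: r + 1k = 144.340230… → ⌈·⌉ = 145
j=3: r + 2k = 288.109461… → ⌈·⌉ = 289
j=4: r + 3k = 431.878692… → ⌈·⌉ = 432
j=5: r + 4k = 575.647923… → ⌈·⌉ = 576
j=6: r + 5k = 719.417153… → ⌈·⌉ = 720
j=7: r + 6k = 863.186384… → ⌈·⌉ = 864
j=8: r + 7k = 1006.955615… → ⌈·⌉ = 1007
j=9: r + 8k = 1150.724846… → ⌈·⌉ = 1151
j=10: r + 9k = 1294.494076… → ⌈·⌉ = 1295
j=11: r + 10k = 1438.263307… → ⌈·⌉ = 1439
j=12: r + 11k = 1582.032538… → ⌈·⌉ = 1583
j=13: r + 12k = 1725.801769… → ⌈·⌉ = 1726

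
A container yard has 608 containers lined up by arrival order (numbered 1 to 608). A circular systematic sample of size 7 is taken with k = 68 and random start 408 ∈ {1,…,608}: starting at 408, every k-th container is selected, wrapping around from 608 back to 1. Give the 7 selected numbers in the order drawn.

Selection 1: 408
Selection 2: 408 + 68 = 476
Selection 3: 476 + 68 = 544
Selection 4: 544 + 68 = 612 → 612 − 608 = 4
Selection 5: 4 + 68 = 72
Selection 6: 72 + 68 = 140
Selection 7: 140 + 68 = 208

408, 476, 544, 4, 72, 140, 208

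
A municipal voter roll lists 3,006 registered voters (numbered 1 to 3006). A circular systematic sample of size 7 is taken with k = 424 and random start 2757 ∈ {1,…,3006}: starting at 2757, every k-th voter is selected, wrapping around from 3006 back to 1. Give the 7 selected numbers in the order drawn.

2757, 175, 599, 1023, 1447, 1871, 2295

Selection 1: 2757
Selection 2: 2757 + 424 = 3181 → 3181 − 3006 = 175
Selection 3: 175 + 424 = 599
Selection 4: 599 + 424 = 1023
Selection 5: 1023 + 424 = 1447
Selection 6: 1447 + 424 = 1871
Selection 7: 1871 + 424 = 2295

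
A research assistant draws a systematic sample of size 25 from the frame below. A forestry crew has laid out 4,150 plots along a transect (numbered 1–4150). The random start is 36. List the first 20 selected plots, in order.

36, 202, 368, 534, 700, 866, 1032, 1198, 1364, 1530, 1696, 1862, 2028, 2194, 2360, 2526, 2692, 2858, 3024, 3190

k = N/n = 4150/25 = 166
plot 1: 36
plot 2: 36 + 166 = 202
plot 3: 202 + 166 = 368
plot 4: 368 + 166 = 534
plot 5: 534 + 166 = 700
plot 6: 700 + 166 = 866
plot 7: 866 + 166 = 1032
plot 8: 1032 + 166 = 1198
plot 9: 1198 + 166 = 1364
plot 10: 1364 + 166 = 1530
plot 11: 1530 + 166 = 1696
plot 12: 1696 + 166 = 1862
plot 13: 1862 + 166 = 2028
plot 14: 2028 + 166 = 2194
plot 15: 2194 + 166 = 2360
plot 16: 2360 + 166 = 2526
plot 17: 2526 + 166 = 2692
plot 18: 2692 + 166 = 2858
plot 19: 2858 + 166 = 3024
plot 20: 3024 + 166 = 3190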